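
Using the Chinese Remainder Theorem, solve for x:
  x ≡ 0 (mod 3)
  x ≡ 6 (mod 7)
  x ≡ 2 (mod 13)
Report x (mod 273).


Moduli 3, 7, 13 are pairwise coprime; by CRT there is a unique solution modulo M = 3 · 7 · 13 = 273.
Solve pairwise, accumulating the modulus:
  Start with x ≡ 0 (mod 3).
  Combine with x ≡ 6 (mod 7): since gcd(3, 7) = 1, we get a unique residue mod 21.
    Write x = 0 + 3·t and substitute into x ≡ 6 (mod 7): 3·t ≡ 6 − 0 = 6 (mod 7).
    The inverse of 3 mod 7 is 5 (since 3·5 = 15 = 2·7 + 1), so t ≡ 5·6 = 30 ≡ 2 (mod 7).
    Then x = 0 + 3·2 = 6, valid modulo lcm(3, 7) = 21: x ≡ 6 (mod 21).
  Combine with x ≡ 2 (mod 13): since gcd(21, 13) = 1, we get a unique residue mod 273.
    Write x = 6 + 21·t and substitute into x ≡ 2 (mod 13): 21·t ≡ 2 − 6 = -4 (mod 13).
    Reduce coefficients mod 13: 8·t ≡ 9 (mod 13).
    The inverse of 8 mod 13 is 5 (since 8·5 = 40 = 3·13 + 1), so t ≡ 5·9 = 45 ≡ 6 (mod 13).
    Then x = 6 + 21·6 = 132, valid modulo lcm(21, 13) = 273: x ≡ 132 (mod 273).
Verify: 132 mod 3 = 0 ✓, 132 mod 7 = 6 ✓, 132 mod 13 = 2 ✓.

x ≡ 132 (mod 273).


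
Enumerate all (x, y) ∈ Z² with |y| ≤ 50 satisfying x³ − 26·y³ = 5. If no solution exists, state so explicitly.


The equation is x³ - 26y³ = 5. For fixed y, x³ = 26·y³ + 5, so a solution requires the RHS to be a perfect cube.
Strategy: iterate y from -50 to 50, compute RHS = 26·y³ + 5, and check whether it is a (positive or negative) perfect cube.
Check small values of y:
  y = 0: RHS = 5 is not a perfect cube.
  y = 1: RHS = 31 is not a perfect cube.
  y = -1: RHS = -21 is not a perfect cube.
  y = 2: RHS = 213 is not a perfect cube.
  y = -2: RHS = -203 is not a perfect cube.
  y = 3: RHS = 707 is not a perfect cube.
  y = -3: RHS = -697 is not a perfect cube.
Continuing the search up to |y| = 50 finds no solutions either.
No (x, y) in the scanned range satisfies the equation.

No integer solutions with |y| ≤ 50.


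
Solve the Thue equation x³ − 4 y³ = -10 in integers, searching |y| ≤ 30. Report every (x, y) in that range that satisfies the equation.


The equation is x³ - 4y³ = -10. For fixed y, x³ = 4·y³ − 10, so a solution requires the RHS to be a perfect cube.
Strategy: iterate y from -30 to 30, compute RHS = 4·y³ − 10, and check whether it is a (positive or negative) perfect cube.
Check small values of y:
  y = 0: RHS = -10 is not a perfect cube.
  y = 1: RHS = -6 is not a perfect cube.
  y = -1: RHS = -14 is not a perfect cube.
  y = 2: RHS = 22 is not a perfect cube.
  y = -2: RHS = -42 is not a perfect cube.
  y = 3: RHS = 98 is not a perfect cube.
  y = -3: RHS = -118 is not a perfect cube.
Continuing the search up to |y| = 30 finds no solutions either.
No (x, y) in the scanned range satisfies the equation.

No integer solutions with |y| ≤ 30.


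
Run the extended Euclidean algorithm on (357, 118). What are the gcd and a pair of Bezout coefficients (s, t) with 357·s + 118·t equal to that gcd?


Euclidean algorithm on (357, 118) — divide until remainder is 0:
  357 = 3 · 118 + 3
  118 = 39 · 3 + 1
  3 = 3 · 1 + 0
gcd(357, 118) = 1.
Track Bezout coefficients alongside the remainders: start with r₀ = 357 = a·1 + b·0 (s = 1, t = 0) and r₁ = 118 = a·0 + b·1 (s = 0, t = 1); each new remainder r_{k+1} = r_{k-1} − q_k·r_k inherits s_{k+1} = s_{k-1} − q_k·s_k, t_{k+1} = t_{k-1} − q_k·t_k, so r_k = a·s_k + b·t_k at every step:
  q = 3: r = 3, s = 1 − 3·0 = 1, t = 0 − 3·1 = -3  (check: 357·1 + 118·(-3) = 3)
  q = 39: r = 1, s = 0 − 39·1 = -39, t = 1 − 39·(-3) = 118  (check: 357·(-39) + 118·118 = 1)
The row with r = 1 (the gcd) gives the Bezout coefficients s = -39, t = 118.
Result: 357 · (-39) + 118 · (118) = 1.

gcd(357, 118) = 1; s = -39, t = 118 (check: 357·(-39) + 118·118 = 1).


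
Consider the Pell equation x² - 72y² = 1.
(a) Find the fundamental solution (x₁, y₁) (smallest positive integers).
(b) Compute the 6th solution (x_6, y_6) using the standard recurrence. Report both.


Step 1: Find the fundamental solution (x₁, y₁) of x² - 72y² = 1.
  Expand √72 as a continued fraction. a₀ = ⌊√72⌋ = 8; iterate m_{k+1} = d_k·a_k − m_k, d_{k+1} = (72 − m_{k+1}²)/d_k, a_{k+1} = ⌊(a₀ + m_{k+1})/d_{k+1}⌋ (starting m₀ = 0, d₀ = 1), with convergents p_k = a_k·p_{k-1} + p_{k-2}, q_k = a_k·q_{k-1} + q_{k-2} (p₋₁ = 1, q₋₁ = 0):
  k = 0: a₀ = 8; p₀/q₀ = 8/1; p₀² − 72·q₀² = 64 − 72 = -8.
  k = 1: m = 8, d = 8, a = ⌊(8 + 8)/8⌋ = 2; p/q = (2·8 + 1)/(2·1 + 0) = 17/2; p² − 72·q² = 289 − 288 = 1.
  The first convergent with p² − 72·q² = 1 gives the fundamental solution (x₁, y₁) = (17, 2).
Step 2: Apply the recurrence (x_{n+1}, y_{n+1}) = (x₁x_n + 72y₁y_n, x₁y_n + y₁x_n) repeatedly.
  From (x_1, y_1) = (17, 2): x_2 = 17·17 + 72·2·2 = 577; y_2 = 17·2 + 2·17 = 68.
  From (x_2, y_2) = (577, 68): x_3 = 17·577 + 72·2·68 = 19601; y_3 = 17·68 + 2·577 = 2310.
  From (x_3, y_3) = (19601, 2310): x_4 = 17·19601 + 72·2·2310 = 665857; y_4 = 17·2310 + 2·19601 = 78472.
  From (x_4, y_4) = (665857, 78472): x_5 = 17·665857 + 72·2·78472 = 22619537; y_5 = 17·78472 + 2·665857 = 2665738.
  From (x_5, y_5) = (22619537, 2665738): x_6 = 17·22619537 + 72·2·2665738 = 768398401; y_6 = 17·2665738 + 2·22619537 = 90556620.
Step 3: Verify x_6² - 72·y_6² = 590436102659356801 - 590436102659356800 = 1 (should be 1). ✓

(x_1, y_1) = (17, 2); (x_6, y_6) = (768398401, 90556620).


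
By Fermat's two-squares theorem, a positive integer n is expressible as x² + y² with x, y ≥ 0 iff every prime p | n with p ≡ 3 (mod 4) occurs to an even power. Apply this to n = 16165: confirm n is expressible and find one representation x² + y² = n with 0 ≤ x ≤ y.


Step 1: Factor n = 16165 = 5 · 53 · 61.
Step 2: Check the mod-4 condition on each prime factor: 5 ≡ 1 (mod 4), exponent 1; 53 ≡ 1 (mod 4), exponent 1; 61 ≡ 1 (mod 4), exponent 1.
All primes ≡ 3 (mod 4) appear to even exponent (or don't appear), so by the two-squares theorem n IS expressible as a sum of two squares.
Step 3: Build a representation. Here n = 5 · 53 · 61 is a product of primes ≡ 1 (mod 4). Each prime p ≡ 1 (mod 4) is itself a sum of two squares; find a² by testing p − a² for a perfect square:
  5: 5 − 1² = 4 = 2² ⇒ 5 = 1² + 2².
  53: 53 − 1² = 52, 53 − 2² = 49 = 7² ⇒ 53 = 2² + 7².
  61: 61 − 1² = 60, 61 − 2² = 57, 61 − 3² = 52, 61 − 4² = 45, 61 − 5² = 36 = 6² ⇒ 61 = 5² + 6².
  Combine using the Brahmagupta–Fibonacci identity (a² + b²)(c² + d²) = (ac − bd)² + (ad + bc)² = (ac + bd)² + (ad − bc)²:
  5 · 53 = 265: from (1² + 2²)(2² + 7²), take (1·2 − 2·7, 1·7 + 2·2) = (2 − 14, 7 + 4) = (-12, 11); dropping signs (only squares matter) gives (12, 11); check 12² + 11² = 144 + 121 = 265 ✓.
  265 · 61 = 16165: from (12² + 11²)(5² + 6²), take (12·5 − 11·6, 12·6 + 11·5) = (60 − 66, 72 + 55) = (-6, 127); dropping signs (only squares matter) gives (6, 127); check 6² + 127² = 36 + 16129 = 16165 ✓.
Step 4: Order so x ≤ y and verify: 6² + 127² = 36 + 16129 = 16165 = n. ✓

n = 16165 = 6² + 127² (one valid representation with x ≤ y).


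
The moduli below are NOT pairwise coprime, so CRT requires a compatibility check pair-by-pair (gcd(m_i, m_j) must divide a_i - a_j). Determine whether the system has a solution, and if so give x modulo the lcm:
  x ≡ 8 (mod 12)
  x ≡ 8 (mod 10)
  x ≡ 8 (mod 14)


Moduli 12, 10, 14 are not pairwise coprime, so CRT works modulo lcm(m_i) when all pairwise compatibility conditions hold.
Pairwise compatibility: gcd(m_i, m_j) must divide a_i - a_j for every pair.
Merge one congruence at a time:
  Start: x ≡ 8 (mod 12).
  Combine with x ≡ 8 (mod 10): gcd(12, 10) = 2; 8 - 8 = 0, which IS divisible by 2, so compatible.
    Write x = 8 + 12·t and substitute into x ≡ 8 (mod 10): 12·t ≡ 8 − 8 = 0 (mod 10).
    Divide the congruence (and modulus) by g = 2: 6·t ≡ 0 (mod 5).
    Reduce coefficients mod 5: 1·t ≡ 0 (mod 5).
    So t ≡ 0 (mod 5).
    Then x = 8 + 12·0 = 8, valid modulo lcm(12, 10) = 60: x ≡ 8 (mod 60).
  Combine with x ≡ 8 (mod 14): gcd(60, 14) = 2; 8 - 8 = 0, which IS divisible by 2, so compatible.
    Write x = 8 + 60·t and substitute into x ≡ 8 (mod 14): 60·t ≡ 8 − 8 = 0 (mod 14).
    Divide the congruence (and modulus) by g = 2: 30·t ≡ 0 (mod 7).
    Reduce coefficients mod 7: 2·t ≡ 0 (mod 7).
    The inverse of 2 mod 7 is 4 (since 2·4 = 8 = 1·7 + 1), so t ≡ 4·0 = 0 ≡ 0 (mod 7).
    Then x = 8 + 60·0 = 8, valid modulo lcm(60, 14) = 420: x ≡ 8 (mod 420).
Verify: 8 mod 12 = 8, 8 mod 10 = 8, 8 mod 14 = 8.

x ≡ 8 (mod 420).


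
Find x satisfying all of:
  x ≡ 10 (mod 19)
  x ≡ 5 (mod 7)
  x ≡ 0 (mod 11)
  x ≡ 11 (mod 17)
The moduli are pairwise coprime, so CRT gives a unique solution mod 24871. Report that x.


Product of moduli M = 19 · 7 · 11 · 17 = 24871.
Merge one congruence at a time:
  Start: x ≡ 10 (mod 19).
  Combine with x ≡ 5 (mod 7); new modulus lcm = 133.
    Write x = 10 + 19·t and substitute into x ≡ 5 (mod 7): 19·t ≡ 5 − 10 = -5 (mod 7).
    Reduce coefficients mod 7: 5·t ≡ 2 (mod 7).
    The inverse of 5 mod 7 is 3 (since 5·3 = 15 = 2·7 + 1), so t ≡ 3·2 = 6 ≡ 6 (mod 7).
    Then x = 10 + 19·6 = 124, valid modulo lcm(19, 7) = 133: x ≡ 124 (mod 133).
  Combine with x ≡ 0 (mod 11); new modulus lcm = 1463.
    Write x = 124 + 133·t and substitute into x ≡ 0 (mod 11): 133·t ≡ 0 − 124 = -124 (mod 11).
    Reduce coefficients mod 11: 1·t ≡ 8 (mod 11).
    So t ≡ 8 (mod 11).
    Then x = 124 + 133·8 = 1188, valid modulo lcm(133, 11) = 1463: x ≡ 1188 (mod 1463).
  Combine with x ≡ 11 (mod 17); new modulus lcm = 24871.
    Write x = 1188 + 1463·t and substitute into x ≡ 11 (mod 17): 1463·t ≡ 11 − 1188 = -1177 (mod 17).
    Reduce coefficients mod 17: 1·t ≡ 13 (mod 17).
    So t ≡ 13 (mod 17).
    Then x = 1188 + 1463·13 = 20207, valid modulo lcm(1463, 17) = 24871: x ≡ 20207 (mod 24871).
Verify against each original: 20207 mod 19 = 10, 20207 mod 7 = 5, 20207 mod 11 = 0, 20207 mod 17 = 11.

x ≡ 20207 (mod 24871).


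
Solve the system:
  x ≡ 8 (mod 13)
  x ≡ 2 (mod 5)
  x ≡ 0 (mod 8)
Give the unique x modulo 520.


Moduli 13, 5, 8 are pairwise coprime; by CRT there is a unique solution modulo M = 13 · 5 · 8 = 520.
Solve pairwise, accumulating the modulus:
  Start with x ≡ 8 (mod 13).
  Combine with x ≡ 2 (mod 5): since gcd(13, 5) = 1, we get a unique residue mod 65.
    Write x = 8 + 13·t and substitute into x ≡ 2 (mod 5): 13·t ≡ 2 − 8 = -6 (mod 5).
    Reduce coefficients mod 5: 3·t ≡ 4 (mod 5).
    The inverse of 3 mod 5 is 2 (since 3·2 = 6 = 1·5 + 1), so t ≡ 2·4 = 8 ≡ 3 (mod 5).
    Then x = 8 + 13·3 = 47, valid modulo lcm(13, 5) = 65: x ≡ 47 (mod 65).
  Combine with x ≡ 0 (mod 8): since gcd(65, 8) = 1, we get a unique residue mod 520.
    Write x = 47 + 65·t and substitute into x ≡ 0 (mod 8): 65·t ≡ 0 − 47 = -47 (mod 8).
    Reduce coefficients mod 8: 1·t ≡ 1 (mod 8).
    So t ≡ 1 (mod 8).
    Then x = 47 + 65·1 = 112, valid modulo lcm(65, 8) = 520: x ≡ 112 (mod 520).
Verify: 112 mod 13 = 8 ✓, 112 mod 5 = 2 ✓, 112 mod 8 = 0 ✓.

x ≡ 112 (mod 520).


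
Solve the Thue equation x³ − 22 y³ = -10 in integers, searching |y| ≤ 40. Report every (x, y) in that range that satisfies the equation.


The equation is x³ - 22y³ = -10. For fixed y, x³ = 22·y³ − 10, so a solution requires the RHS to be a perfect cube.
Strategy: iterate y from -40 to 40, compute RHS = 22·y³ − 10, and check whether it is a (positive or negative) perfect cube.
Check small values of y:
  y = 0: RHS = -10 is not a perfect cube.
  y = 1: RHS = 12 is not a perfect cube.
  y = -1: RHS = -32 is not a perfect cube.
  y = 2: RHS = 166 is not a perfect cube.
  y = -2: RHS = -186 is not a perfect cube.
  y = 3: RHS = 584 is not a perfect cube.
  y = -3: RHS = -604 is not a perfect cube.
Continuing the search up to |y| = 40 finds no solutions either.
No (x, y) in the scanned range satisfies the equation.

No integer solutions with |y| ≤ 40.


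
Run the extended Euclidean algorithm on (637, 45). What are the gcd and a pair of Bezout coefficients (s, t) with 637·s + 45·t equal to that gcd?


Euclidean algorithm on (637, 45) — divide until remainder is 0:
  637 = 14 · 45 + 7
  45 = 6 · 7 + 3
  7 = 2 · 3 + 1
  3 = 3 · 1 + 0
gcd(637, 45) = 1.
Track Bezout coefficients alongside the remainders: start with r₀ = 637 = a·1 + b·0 (s = 1, t = 0) and r₁ = 45 = a·0 + b·1 (s = 0, t = 1); each new remainder r_{k+1} = r_{k-1} − q_k·r_k inherits s_{k+1} = s_{k-1} − q_k·s_k, t_{k+1} = t_{k-1} − q_k·t_k, so r_k = a·s_k + b·t_k at every step:
  q = 14: r = 7, s = 1 − 14·0 = 1, t = 0 − 14·1 = -14  (check: 637·1 + 45·(-14) = 7)
  q = 6: r = 3, s = 0 − 6·1 = -6, t = 1 − 6·(-14) = 85  (check: 637·(-6) + 45·85 = 3)
  q = 2: r = 1, s = 1 − 2·(-6) = 13, t = -14 − 2·85 = -184  (check: 637·13 + 45·(-184) = 1)
The row with r = 1 (the gcd) gives the Bezout coefficients s = 13, t = -184.
Result: 637 · (13) + 45 · (-184) = 1.

gcd(637, 45) = 1; s = 13, t = -184 (check: 637·13 + 45·(-184) = 1).


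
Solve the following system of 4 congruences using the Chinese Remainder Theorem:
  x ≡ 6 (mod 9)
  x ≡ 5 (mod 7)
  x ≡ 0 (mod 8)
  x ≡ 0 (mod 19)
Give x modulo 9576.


Product of moduli M = 9 · 7 · 8 · 19 = 9576.
Merge one congruence at a time:
  Start: x ≡ 6 (mod 9).
  Combine with x ≡ 5 (mod 7); new modulus lcm = 63.
    Write x = 6 + 9·t and substitute into x ≡ 5 (mod 7): 9·t ≡ 5 − 6 = -1 (mod 7).
    Reduce coefficients mod 7: 2·t ≡ 6 (mod 7).
    The inverse of 2 mod 7 is 4 (since 2·4 = 8 = 1·7 + 1), so t ≡ 4·6 = 24 ≡ 3 (mod 7).
    Then x = 6 + 9·3 = 33, valid modulo lcm(9, 7) = 63: x ≡ 33 (mod 63).
  Combine with x ≡ 0 (mod 8); new modulus lcm = 504.
    Write x = 33 + 63·t and substitute into x ≡ 0 (mod 8): 63·t ≡ 0 − 33 = -33 (mod 8).
    Reduce coefficients mod 8: 7·t ≡ 7 (mod 8).
    The inverse of 7 mod 8 is 7 (since 7·7 = 49 = 6·8 + 1), so t ≡ 7·7 = 49 ≡ 1 (mod 8).
    Then x = 33 + 63·1 = 96, valid modulo lcm(63, 8) = 504: x ≡ 96 (mod 504).
  Combine with x ≡ 0 (mod 19); new modulus lcm = 9576.
    Write x = 96 + 504·t and substitute into x ≡ 0 (mod 19): 504·t ≡ 0 − 96 = -96 (mod 19).
    Reduce coefficients mod 19: 10·t ≡ 18 (mod 19).
    The inverse of 10 mod 19 is 2 (since 10·2 = 20 = 1·19 + 1), so t ≡ 2·18 = 36 ≡ 17 (mod 19).
    Then x = 96 + 504·17 = 8664, valid modulo lcm(504, 19) = 9576: x ≡ 8664 (mod 9576).
Verify against each original: 8664 mod 9 = 6, 8664 mod 7 = 5, 8664 mod 8 = 0, 8664 mod 19 = 0.

x ≡ 8664 (mod 9576).


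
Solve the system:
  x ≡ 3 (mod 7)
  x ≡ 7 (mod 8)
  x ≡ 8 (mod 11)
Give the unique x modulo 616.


Moduli 7, 8, 11 are pairwise coprime; by CRT there is a unique solution modulo M = 7 · 8 · 11 = 616.
Solve pairwise, accumulating the modulus:
  Start with x ≡ 3 (mod 7).
  Combine with x ≡ 7 (mod 8): since gcd(7, 8) = 1, we get a unique residue mod 56.
    Write x = 3 + 7·t and substitute into x ≡ 7 (mod 8): 7·t ≡ 7 − 3 = 4 (mod 8).
    The inverse of 7 mod 8 is 7 (since 7·7 = 49 = 6·8 + 1), so t ≡ 7·4 = 28 ≡ 4 (mod 8).
    Then x = 3 + 7·4 = 31, valid modulo lcm(7, 8) = 56: x ≡ 31 (mod 56).
  Combine with x ≡ 8 (mod 11): since gcd(56, 11) = 1, we get a unique residue mod 616.
    Write x = 31 + 56·t and substitute into x ≡ 8 (mod 11): 56·t ≡ 8 − 31 = -23 (mod 11).
    Reduce coefficients mod 11: 1·t ≡ 10 (mod 11).
    So t ≡ 10 (mod 11).
    Then x = 31 + 56·10 = 591, valid modulo lcm(56, 11) = 616: x ≡ 591 (mod 616).
Verify: 591 mod 7 = 3 ✓, 591 mod 8 = 7 ✓, 591 mod 11 = 8 ✓.

x ≡ 591 (mod 616).


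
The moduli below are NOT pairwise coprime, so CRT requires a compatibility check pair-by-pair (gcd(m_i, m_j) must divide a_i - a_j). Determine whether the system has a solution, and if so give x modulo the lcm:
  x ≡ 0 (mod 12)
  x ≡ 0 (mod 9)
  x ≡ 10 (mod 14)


Moduli 12, 9, 14 are not pairwise coprime, so CRT works modulo lcm(m_i) when all pairwise compatibility conditions hold.
Pairwise compatibility: gcd(m_i, m_j) must divide a_i - a_j for every pair.
Merge one congruence at a time:
  Start: x ≡ 0 (mod 12).
  Combine with x ≡ 0 (mod 9): gcd(12, 9) = 3; 0 - 0 = 0, which IS divisible by 3, so compatible.
    Write x = 0 + 12·t and substitute into x ≡ 0 (mod 9): 12·t ≡ 0 − 0 = 0 (mod 9).
    Divide the congruence (and modulus) by g = 3: 4·t ≡ 0 (mod 3).
    Reduce coefficients mod 3: 1·t ≡ 0 (mod 3).
    So t ≡ 0 (mod 3).
    Then x = 0 + 12·0 = 0, valid modulo lcm(12, 9) = 36: x ≡ 0 (mod 36).
  Combine with x ≡ 10 (mod 14): gcd(36, 14) = 2; 10 - 0 = 10, which IS divisible by 2, so compatible.
    Write x = 0 + 36·t and substitute into x ≡ 10 (mod 14): 36·t ≡ 10 − 0 = 10 (mod 14).
    Divide the congruence (and modulus) by g = 2: 18·t ≡ 5 (mod 7).
    Reduce coefficients mod 7: 4·t ≡ 5 (mod 7).
    The inverse of 4 mod 7 is 2 (since 4·2 = 8 = 1·7 + 1), so t ≡ 2·5 = 10 ≡ 3 (mod 7).
    Then x = 0 + 36·3 = 108, valid modulo lcm(36, 14) = 252: x ≡ 108 (mod 252).
Verify: 108 mod 12 = 0, 108 mod 9 = 0, 108 mod 14 = 10.

x ≡ 108 (mod 252).


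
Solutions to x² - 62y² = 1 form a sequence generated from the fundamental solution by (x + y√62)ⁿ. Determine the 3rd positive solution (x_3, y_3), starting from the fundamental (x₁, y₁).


Step 1: Find the fundamental solution (x₁, y₁) of x² - 62y² = 1.
  Expand √62 as a continued fraction. a₀ = ⌊√62⌋ = 7; iterate m_{k+1} = d_k·a_k − m_k, d_{k+1} = (62 − m_{k+1}²)/d_k, a_{k+1} = ⌊(a₀ + m_{k+1})/d_{k+1}⌋ (starting m₀ = 0, d₀ = 1), with convergents p_k = a_k·p_{k-1} + p_{k-2}, q_k = a_k·q_{k-1} + q_{k-2} (p₋₁ = 1, q₋₁ = 0):
  k = 0: a₀ = 7; p₀/q₀ = 7/1; p₀² − 62·q₀² = 49 − 62 = -13.
  k = 1: m = 7, d = 13, a = ⌊(7 + 7)/13⌋ = 1; p/q = (1·7 + 1)/(1·1 + 0) = 8/1; p² − 62·q² = 64 − 62 = 2.
  k = 2: m = 6, d = 2, a = ⌊(7 + 6)/2⌋ = 6; p/q = (6·8 + 7)/(6·1 + 1) = 55/7; p² − 62·q² = 3025 − 3038 = -13.
  k = 3: m = 6, d = 13, a = ⌊(7 + 6)/13⌋ = 1; p/q = (1·55 + 8)/(1·7 + 1) = 63/8; p² − 62·q² = 3969 − 3968 = 1.
  The first convergent with p² − 62·q² = 1 gives the fundamental solution (x₁, y₁) = (63, 8).
Step 2: Apply the recurrence (x_{n+1}, y_{n+1}) = (x₁x_n + 62y₁y_n, x₁y_n + y₁x_n) repeatedly.
  From (x_1, y_1) = (63, 8): x_2 = 63·63 + 62·8·8 = 7937; y_2 = 63·8 + 8·63 = 1008.
  From (x_2, y_2) = (7937, 1008): x_3 = 63·7937 + 62·8·1008 = 999999; y_3 = 63·1008 + 8·7937 = 127000.
Step 3: Verify x_3² - 62·y_3² = 999998000001 - 999998000000 = 1 (should be 1). ✓

(x_1, y_1) = (63, 8); (x_3, y_3) = (999999, 127000).


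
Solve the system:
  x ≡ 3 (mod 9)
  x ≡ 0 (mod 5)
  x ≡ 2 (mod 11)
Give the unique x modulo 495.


Moduli 9, 5, 11 are pairwise coprime; by CRT there is a unique solution modulo M = 9 · 5 · 11 = 495.
Solve pairwise, accumulating the modulus:
  Start with x ≡ 3 (mod 9).
  Combine with x ≡ 0 (mod 5): since gcd(9, 5) = 1, we get a unique residue mod 45.
    Write x = 3 + 9·t and substitute into x ≡ 0 (mod 5): 9·t ≡ 0 − 3 = -3 (mod 5).
    Reduce coefficients mod 5: 4·t ≡ 2 (mod 5).
    The inverse of 4 mod 5 is 4 (since 4·4 = 16 = 3·5 + 1), so t ≡ 4·2 = 8 ≡ 3 (mod 5).
    Then x = 3 + 9·3 = 30, valid modulo lcm(9, 5) = 45: x ≡ 30 (mod 45).
  Combine with x ≡ 2 (mod 11): since gcd(45, 11) = 1, we get a unique residue mod 495.
    Write x = 30 + 45·t and substitute into x ≡ 2 (mod 11): 45·t ≡ 2 − 30 = -28 (mod 11).
    Reduce coefficients mod 11: 1·t ≡ 5 (mod 11).
    So t ≡ 5 (mod 11).
    Then x = 30 + 45·5 = 255, valid modulo lcm(45, 11) = 495: x ≡ 255 (mod 495).
Verify: 255 mod 9 = 3 ✓, 255 mod 5 = 0 ✓, 255 mod 11 = 2 ✓.

x ≡ 255 (mod 495).


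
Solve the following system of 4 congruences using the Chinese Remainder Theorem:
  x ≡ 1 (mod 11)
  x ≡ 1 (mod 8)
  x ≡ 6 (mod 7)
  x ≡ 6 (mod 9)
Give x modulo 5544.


Product of moduli M = 11 · 8 · 7 · 9 = 5544.
Merge one congruence at a time:
  Start: x ≡ 1 (mod 11).
  Combine with x ≡ 1 (mod 8); new modulus lcm = 88.
    Write x = 1 + 11·t and substitute into x ≡ 1 (mod 8): 11·t ≡ 1 − 1 = 0 (mod 8).
    Reduce coefficients mod 8: 3·t ≡ 0 (mod 8).
    The inverse of 3 mod 8 is 3 (since 3·3 = 9 = 1·8 + 1), so t ≡ 3·0 = 0 ≡ 0 (mod 8).
    Then x = 1 + 11·0 = 1, valid modulo lcm(11, 8) = 88: x ≡ 1 (mod 88).
  Combine with x ≡ 6 (mod 7); new modulus lcm = 616.
    Write x = 1 + 88·t and substitute into x ≡ 6 (mod 7): 88·t ≡ 6 − 1 = 5 (mod 7).
    Reduce coefficients mod 7: 4·t ≡ 5 (mod 7).
    The inverse of 4 mod 7 is 2 (since 4·2 = 8 = 1·7 + 1), so t ≡ 2·5 = 10 ≡ 3 (mod 7).
    Then x = 1 + 88·3 = 265, valid modulo lcm(88, 7) = 616: x ≡ 265 (mod 616).
  Combine with x ≡ 6 (mod 9); new modulus lcm = 5544.
    Write x = 265 + 616·t and substitute into x ≡ 6 (mod 9): 616·t ≡ 6 − 265 = -259 (mod 9).
    Reduce coefficients mod 9: 4·t ≡ 2 (mod 9).
    The inverse of 4 mod 9 is 7 (since 4·7 = 28 = 3·9 + 1), so t ≡ 7·2 = 14 ≡ 5 (mod 9).
    Then x = 265 + 616·5 = 3345, valid modulo lcm(616, 9) = 5544: x ≡ 3345 (mod 5544).
Verify against each original: 3345 mod 11 = 1, 3345 mod 8 = 1, 3345 mod 7 = 6, 3345 mod 9 = 6.

x ≡ 3345 (mod 5544).


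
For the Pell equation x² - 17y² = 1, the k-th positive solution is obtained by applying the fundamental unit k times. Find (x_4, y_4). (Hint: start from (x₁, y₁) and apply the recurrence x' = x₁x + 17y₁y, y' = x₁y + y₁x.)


Step 1: Find the fundamental solution (x₁, y₁) of x² - 17y² = 1.
  Expand √17 as a continued fraction. a₀ = ⌊√17⌋ = 4; iterate m_{k+1} = d_k·a_k − m_k, d_{k+1} = (17 − m_{k+1}²)/d_k, a_{k+1} = ⌊(a₀ + m_{k+1})/d_{k+1}⌋ (starting m₀ = 0, d₀ = 1), with convergents p_k = a_k·p_{k-1} + p_{k-2}, q_k = a_k·q_{k-1} + q_{k-2} (p₋₁ = 1, q₋₁ = 0):
  k = 0: a₀ = 4; p₀/q₀ = 4/1; p₀² − 17·q₀² = 16 − 17 = -1.
  k = 1: m = 4, d = 1, a = ⌊(4 + 4)/1⌋ = 8; p/q = (8·4 + 1)/(8·1 + 0) = 33/8; p² − 17·q² = 1089 − 1088 = 1.
  The first convergent with p² − 17·q² = 1 gives the fundamental solution (x₁, y₁) = (33, 8).
Step 2: Apply the recurrence (x_{n+1}, y_{n+1}) = (x₁x_n + 17y₁y_n, x₁y_n + y₁x_n) repeatedly.
  From (x_1, y_1) = (33, 8): x_2 = 33·33 + 17·8·8 = 2177; y_2 = 33·8 + 8·33 = 528.
  From (x_2, y_2) = (2177, 528): x_3 = 33·2177 + 17·8·528 = 143649; y_3 = 33·528 + 8·2177 = 34840.
  From (x_3, y_3) = (143649, 34840): x_4 = 33·143649 + 17·8·34840 = 9478657; y_4 = 33·34840 + 8·143649 = 2298912.
Step 3: Verify x_4² - 17·y_4² = 89844938523649 - 89844938523648 = 1 (should be 1). ✓

(x_1, y_1) = (33, 8); (x_4, y_4) = (9478657, 2298912).


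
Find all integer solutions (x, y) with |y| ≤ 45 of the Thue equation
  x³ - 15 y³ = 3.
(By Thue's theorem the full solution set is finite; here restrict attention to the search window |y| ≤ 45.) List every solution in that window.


The equation is x³ - 15y³ = 3. For fixed y, x³ = 15·y³ + 3, so a solution requires the RHS to be a perfect cube.
Strategy: iterate y from -45 to 45, compute RHS = 15·y³ + 3, and check whether it is a (positive or negative) perfect cube.
Check small values of y:
  y = 0: RHS = 3 is not a perfect cube.
  y = 1: RHS = 18 is not a perfect cube.
  y = -1: RHS = -12 is not a perfect cube.
  y = 2: RHS = 123 is not a perfect cube.
  y = -2: RHS = -117 is not a perfect cube.
  y = 3: RHS = 408 is not a perfect cube.
  y = -3: RHS = -402 is not a perfect cube.
Continuing the search up to |y| = 45 finds no solutions either.
No (x, y) in the scanned range satisfies the equation.

No integer solutions with |y| ≤ 45.


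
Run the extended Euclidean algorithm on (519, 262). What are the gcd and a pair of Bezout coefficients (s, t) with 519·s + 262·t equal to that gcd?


Euclidean algorithm on (519, 262) — divide until remainder is 0:
  519 = 1 · 262 + 257
  262 = 1 · 257 + 5
  257 = 51 · 5 + 2
  5 = 2 · 2 + 1
  2 = 2 · 1 + 0
gcd(519, 262) = 1.
Track Bezout coefficients alongside the remainders: start with r₀ = 519 = a·1 + b·0 (s = 1, t = 0) and r₁ = 262 = a·0 + b·1 (s = 0, t = 1); each new remainder r_{k+1} = r_{k-1} − q_k·r_k inherits s_{k+1} = s_{k-1} − q_k·s_k, t_{k+1} = t_{k-1} − q_k·t_k, so r_k = a·s_k + b·t_k at every step:
  q = 1: r = 257, s = 1 − 1·0 = 1, t = 0 − 1·1 = -1  (check: 519·1 + 262·(-1) = 257)
  q = 1: r = 5, s = 0 − 1·1 = -1, t = 1 − 1·(-1) = 2  (check: 519·(-1) + 262·2 = 5)
  q = 51: r = 2, s = 1 − 51·(-1) = 52, t = -1 − 51·2 = -103  (check: 519·52 + 262·(-103) = 2)
  q = 2: r = 1, s = -1 − 2·52 = -105, t = 2 − 2·(-103) = 208  (check: 519·(-105) + 262·208 = 1)
The row with r = 1 (the gcd) gives the Bezout coefficients s = -105, t = 208.
Result: 519 · (-105) + 262 · (208) = 1.

gcd(519, 262) = 1; s = -105, t = 208 (check: 519·(-105) + 262·208 = 1).


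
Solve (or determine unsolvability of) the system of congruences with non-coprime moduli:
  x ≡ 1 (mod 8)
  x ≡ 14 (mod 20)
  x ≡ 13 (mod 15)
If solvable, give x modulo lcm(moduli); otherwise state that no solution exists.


Moduli 8, 20, 15 are not pairwise coprime, so CRT works modulo lcm(m_i) when all pairwise compatibility conditions hold.
Pairwise compatibility: gcd(m_i, m_j) must divide a_i - a_j for every pair.
Merge one congruence at a time:
  Start: x ≡ 1 (mod 8).
  Combine with x ≡ 14 (mod 20): gcd(8, 20) = 4, and 14 - 1 = 13 is NOT divisible by 4.
    ⇒ system is inconsistent (no integer solution).

No solution (the system is inconsistent).


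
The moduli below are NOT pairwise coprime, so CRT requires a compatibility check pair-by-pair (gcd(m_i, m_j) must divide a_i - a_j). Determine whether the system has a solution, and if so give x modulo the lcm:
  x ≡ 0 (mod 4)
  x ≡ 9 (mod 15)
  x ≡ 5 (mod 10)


Moduli 4, 15, 10 are not pairwise coprime, so CRT works modulo lcm(m_i) when all pairwise compatibility conditions hold.
Pairwise compatibility: gcd(m_i, m_j) must divide a_i - a_j for every pair.
Merge one congruence at a time:
  Start: x ≡ 0 (mod 4).
  Combine with x ≡ 9 (mod 15): gcd(4, 15) = 1; 9 - 0 = 9, which IS divisible by 1, so compatible.
    Write x = 0 + 4·t and substitute into x ≡ 9 (mod 15): 4·t ≡ 9 − 0 = 9 (mod 15).
    The inverse of 4 mod 15 is 4 (since 4·4 = 16 = 1·15 + 1), so t ≡ 4·9 = 36 ≡ 6 (mod 15).
    Then x = 0 + 4·6 = 24, valid modulo lcm(4, 15) = 60: x ≡ 24 (mod 60).
  Combine with x ≡ 5 (mod 10): gcd(60, 10) = 10, and 5 - 24 = -19 is NOT divisible by 10.
    ⇒ system is inconsistent (no integer solution).

No solution (the system is inconsistent).


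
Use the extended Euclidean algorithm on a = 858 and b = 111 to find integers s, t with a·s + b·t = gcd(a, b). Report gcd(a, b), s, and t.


Euclidean algorithm on (858, 111) — divide until remainder is 0:
  858 = 7 · 111 + 81
  111 = 1 · 81 + 30
  81 = 2 · 30 + 21
  30 = 1 · 21 + 9
  21 = 2 · 9 + 3
  9 = 3 · 3 + 0
gcd(858, 111) = 3.
Track Bezout coefficients alongside the remainders: start with r₀ = 858 = a·1 + b·0 (s = 1, t = 0) and r₁ = 111 = a·0 + b·1 (s = 0, t = 1); each new remainder r_{k+1} = r_{k-1} − q_k·r_k inherits s_{k+1} = s_{k-1} − q_k·s_k, t_{k+1} = t_{k-1} − q_k·t_k, so r_k = a·s_k + b·t_k at every step:
  q = 7: r = 81, s = 1 − 7·0 = 1, t = 0 − 7·1 = -7  (check: 858·1 + 111·(-7) = 81)
  q = 1: r = 30, s = 0 − 1·1 = -1, t = 1 − 1·(-7) = 8  (check: 858·(-1) + 111·8 = 30)
  q = 2: r = 21, s = 1 − 2·(-1) = 3, t = -7 − 2·8 = -23  (check: 858·3 + 111·(-23) = 21)
  q = 1: r = 9, s = -1 − 1·3 = -4, t = 8 − 1·(-23) = 31  (check: 858·(-4) + 111·31 = 9)
  q = 2: r = 3, s = 3 − 2·(-4) = 11, t = -23 − 2·31 = -85  (check: 858·11 + 111·(-85) = 3)
The row with r = 3 (the gcd) gives the Bezout coefficients s = 11, t = -85.
Result: 858 · (11) + 111 · (-85) = 3.

gcd(858, 111) = 3; s = 11, t = -85 (check: 858·11 + 111·(-85) = 3).


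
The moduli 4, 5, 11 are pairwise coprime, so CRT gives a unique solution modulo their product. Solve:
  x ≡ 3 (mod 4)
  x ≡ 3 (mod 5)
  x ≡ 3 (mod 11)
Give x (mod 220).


Moduli 4, 5, 11 are pairwise coprime; by CRT there is a unique solution modulo M = 4 · 5 · 11 = 220.
Solve pairwise, accumulating the modulus:
  Start with x ≡ 3 (mod 4).
  Combine with x ≡ 3 (mod 5): since gcd(4, 5) = 1, we get a unique residue mod 20.
    Write x = 3 + 4·t and substitute into x ≡ 3 (mod 5): 4·t ≡ 3 − 3 = 0 (mod 5).
    The inverse of 4 mod 5 is 4 (since 4·4 = 16 = 3·5 + 1), so t ≡ 4·0 = 0 ≡ 0 (mod 5).
    Then x = 3 + 4·0 = 3, valid modulo lcm(4, 5) = 20: x ≡ 3 (mod 20).
  Combine with x ≡ 3 (mod 11): since gcd(20, 11) = 1, we get a unique residue mod 220.
    Write x = 3 + 20·t and substitute into x ≡ 3 (mod 11): 20·t ≡ 3 − 3 = 0 (mod 11).
    Reduce coefficients mod 11: 9·t ≡ 0 (mod 11).
    The inverse of 9 mod 11 is 5 (since 9·5 = 45 = 4·11 + 1), so t ≡ 5·0 = 0 ≡ 0 (mod 11).
    Then x = 3 + 20·0 = 3, valid modulo lcm(20, 11) = 220: x ≡ 3 (mod 220).
Verify: 3 mod 4 = 3 ✓, 3 mod 5 = 3 ✓, 3 mod 11 = 3 ✓.

x ≡ 3 (mod 220).


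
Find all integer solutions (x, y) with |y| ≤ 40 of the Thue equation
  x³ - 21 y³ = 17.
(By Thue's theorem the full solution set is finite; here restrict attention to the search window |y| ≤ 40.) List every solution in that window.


The equation is x³ - 21y³ = 17. For fixed y, x³ = 21·y³ + 17, so a solution requires the RHS to be a perfect cube.
Strategy: iterate y from -40 to 40, compute RHS = 21·y³ + 17, and check whether it is a (positive or negative) perfect cube.
Check small values of y:
  y = 0: RHS = 17 is not a perfect cube.
  y = 1: RHS = 38 is not a perfect cube.
  y = -1: RHS = -4 is not a perfect cube.
  y = 2: RHS = 185 is not a perfect cube.
  y = -2: RHS = -151 is not a perfect cube.
  y = 3: RHS = 584 is not a perfect cube.
  y = -3: RHS = -550 is not a perfect cube.
Continuing the search up to |y| = 40 finds no solutions either.
No (x, y) in the scanned range satisfies the equation.

No integer solutions with |y| ≤ 40.


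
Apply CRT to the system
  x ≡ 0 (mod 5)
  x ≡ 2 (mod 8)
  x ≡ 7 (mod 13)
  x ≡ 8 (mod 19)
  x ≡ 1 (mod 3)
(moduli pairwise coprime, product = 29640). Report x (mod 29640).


Product of moduli M = 5 · 8 · 13 · 19 · 3 = 29640.
Merge one congruence at a time:
  Start: x ≡ 0 (mod 5).
  Combine with x ≡ 2 (mod 8); new modulus lcm = 40.
    Write x = 0 + 5·t and substitute into x ≡ 2 (mod 8): 5·t ≡ 2 − 0 = 2 (mod 8).
    The inverse of 5 mod 8 is 5 (since 5·5 = 25 = 3·8 + 1), so t ≡ 5·2 = 10 ≡ 2 (mod 8).
    Then x = 0 + 5·2 = 10, valid modulo lcm(5, 8) = 40: x ≡ 10 (mod 40).
  Combine with x ≡ 7 (mod 13); new modulus lcm = 520.
    Write x = 10 + 40·t and substitute into x ≡ 7 (mod 13): 40·t ≡ 7 − 10 = -3 (mod 13).
    Reduce coefficients mod 13: 1·t ≡ 10 (mod 13).
    So t ≡ 10 (mod 13).
    Then x = 10 + 40·10 = 410, valid modulo lcm(40, 13) = 520: x ≡ 410 (mod 520).
  Combine with x ≡ 8 (mod 19); new modulus lcm = 9880.
    Write x = 410 + 520·t and substitute into x ≡ 8 (mod 19): 520·t ≡ 8 − 410 = -402 (mod 19).
    Reduce coefficients mod 19: 7·t ≡ 16 (mod 19).
    The inverse of 7 mod 19 is 11 (since 7·11 = 77 = 4·19 + 1), so t ≡ 11·16 = 176 ≡ 5 (mod 19).
    Then x = 410 + 520·5 = 3010, valid modulo lcm(520, 19) = 9880: x ≡ 3010 (mod 9880).
  Combine with x ≡ 1 (mod 3); new modulus lcm = 29640.
    Write x = 3010 + 9880·t and substitute into x ≡ 1 (mod 3): 9880·t ≡ 1 − 3010 = -3009 (mod 3).
    Reduce coefficients mod 3: 1·t ≡ 0 (mod 3).
    So t ≡ 0 (mod 3).
    Then x = 3010 + 9880·0 = 3010, valid modulo lcm(9880, 3) = 29640: x ≡ 3010 (mod 29640).
Verify against each original: 3010 mod 5 = 0, 3010 mod 8 = 2, 3010 mod 13 = 7, 3010 mod 19 = 8, 3010 mod 3 = 1.

x ≡ 3010 (mod 29640).


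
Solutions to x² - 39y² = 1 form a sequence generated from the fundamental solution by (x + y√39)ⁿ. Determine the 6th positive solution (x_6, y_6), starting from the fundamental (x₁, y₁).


Step 1: Find the fundamental solution (x₁, y₁) of x² - 39y² = 1.
  Expand √39 as a continued fraction. a₀ = ⌊√39⌋ = 6; iterate m_{k+1} = d_k·a_k − m_k, d_{k+1} = (39 − m_{k+1}²)/d_k, a_{k+1} = ⌊(a₀ + m_{k+1})/d_{k+1}⌋ (starting m₀ = 0, d₀ = 1), with convergents p_k = a_k·p_{k-1} + p_{k-2}, q_k = a_k·q_{k-1} + q_{k-2} (p₋₁ = 1, q₋₁ = 0):
  k = 0: a₀ = 6; p₀/q₀ = 6/1; p₀² − 39·q₀² = 36 − 39 = -3.
  k = 1: m = 6, d = 3, a = ⌊(6 + 6)/3⌋ = 4; p/q = (4·6 + 1)/(4·1 + 0) = 25/4; p² − 39·q² = 625 − 624 = 1.
  The first convergent with p² − 39·q² = 1 gives the fundamental solution (x₁, y₁) = (25, 4).
Step 2: Apply the recurrence (x_{n+1}, y_{n+1}) = (x₁x_n + 39y₁y_n, x₁y_n + y₁x_n) repeatedly.
  From (x_1, y_1) = (25, 4): x_2 = 25·25 + 39·4·4 = 1249; y_2 = 25·4 + 4·25 = 200.
  From (x_2, y_2) = (1249, 200): x_3 = 25·1249 + 39·4·200 = 62425; y_3 = 25·200 + 4·1249 = 9996.
  From (x_3, y_3) = (62425, 9996): x_4 = 25·62425 + 39·4·9996 = 3120001; y_4 = 25·9996 + 4·62425 = 499600.
  From (x_4, y_4) = (3120001, 499600): x_5 = 25·3120001 + 39·4·499600 = 155937625; y_5 = 25·499600 + 4·3120001 = 24970004.
  From (x_5, y_5) = (155937625, 24970004): x_6 = 25·155937625 + 39·4·24970004 = 7793761249; y_6 = 25·24970004 + 4·155937625 = 1248000600.
Step 3: Verify x_6² - 39·y_6² = 60742714406414040001 - 60742714406414040000 = 1 (should be 1). ✓

(x_1, y_1) = (25, 4); (x_6, y_6) = (7793761249, 1248000600).


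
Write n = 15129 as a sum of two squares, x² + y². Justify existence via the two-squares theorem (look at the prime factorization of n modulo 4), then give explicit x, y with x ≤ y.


Step 1: Factor n = 15129 = 3^2 · 41^2.
Step 2: Check the mod-4 condition on each prime factor: 3 ≡ 3 (mod 4), exponent 2 (must be even); 41 ≡ 1 (mod 4), exponent 2.
All primes ≡ 3 (mod 4) appear to even exponent (or don't appear), so by the two-squares theorem n IS expressible as a sum of two squares.
Step 3: Build a representation. Group n = k² · m with k = 3 and m = 41 · 41 = 1681 (a product of primes ≡ 1 (mod 4)); a representation of m scales to one of n via (k·x)² + (k·y)² = k²(x² + y²). Each prime p ≡ 1 (mod 4) is itself a sum of two squares; find a² by testing p − a² for a perfect square:
  41: 41 − 1² = 40, 41 − 2² = 37, 41 − 3² = 32, 41 − 4² = 25 = 5² ⇒ 41 = 4² + 5².
  Combine using the Brahmagupta–Fibonacci identity (a² + b²)(c² + d²) = (ac − bd)² + (ad + bc)² = (ac + bd)² + (ad − bc)²:
  41 · 41 = 1681: from (4² + 5²)(4² + 5²), take (4·4 − 5·5, 4·5 + 5·4) = (16 − 25, 20 + 20) = (-9, 40); dropping signs (only squares matter) gives (9, 40); check 9² + 40² = 81 + 1600 = 1681 ✓.
  Scale by k = 3: (3·9, 3·40) = (27, 120).
Step 4: Order so x ≤ y and verify: 27² + 120² = 729 + 14400 = 15129 = n. ✓

n = 15129 = 27² + 120² (one valid representation with x ≤ y).


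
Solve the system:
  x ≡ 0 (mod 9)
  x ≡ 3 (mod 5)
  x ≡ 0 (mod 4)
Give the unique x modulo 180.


Moduli 9, 5, 4 are pairwise coprime; by CRT there is a unique solution modulo M = 9 · 5 · 4 = 180.
Solve pairwise, accumulating the modulus:
  Start with x ≡ 0 (mod 9).
  Combine with x ≡ 3 (mod 5): since gcd(9, 5) = 1, we get a unique residue mod 45.
    Write x = 0 + 9·t and substitute into x ≡ 3 (mod 5): 9·t ≡ 3 − 0 = 3 (mod 5).
    Reduce coefficients mod 5: 4·t ≡ 3 (mod 5).
    The inverse of 4 mod 5 is 4 (since 4·4 = 16 = 3·5 + 1), so t ≡ 4·3 = 12 ≡ 2 (mod 5).
    Then x = 0 + 9·2 = 18, valid modulo lcm(9, 5) = 45: x ≡ 18 (mod 45).
  Combine with x ≡ 0 (mod 4): since gcd(45, 4) = 1, we get a unique residue mod 180.
    Write x = 18 + 45·t and substitute into x ≡ 0 (mod 4): 45·t ≡ 0 − 18 = -18 (mod 4).
    Reduce coefficients mod 4: 1·t ≡ 2 (mod 4).
    So t ≡ 2 (mod 4).
    Then x = 18 + 45·2 = 108, valid modulo lcm(45, 4) = 180: x ≡ 108 (mod 180).
Verify: 108 mod 9 = 0 ✓, 108 mod 5 = 3 ✓, 108 mod 4 = 0 ✓.

x ≡ 108 (mod 180).


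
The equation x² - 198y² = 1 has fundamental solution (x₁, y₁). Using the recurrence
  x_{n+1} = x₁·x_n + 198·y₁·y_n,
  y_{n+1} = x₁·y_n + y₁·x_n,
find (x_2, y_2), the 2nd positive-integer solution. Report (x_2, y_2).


Step 1: Find the fundamental solution (x₁, y₁) of x² - 198y² = 1.
  Expand √198 as a continued fraction. a₀ = ⌊√198⌋ = 14; iterate m_{k+1} = d_k·a_k − m_k, d_{k+1} = (198 − m_{k+1}²)/d_k, a_{k+1} = ⌊(a₀ + m_{k+1})/d_{k+1}⌋ (starting m₀ = 0, d₀ = 1), with convergents p_k = a_k·p_{k-1} + p_{k-2}, q_k = a_k·q_{k-1} + q_{k-2} (p₋₁ = 1, q₋₁ = 0):
  k = 0: a₀ = 14; p₀/q₀ = 14/1; p₀² − 198·q₀² = 196 − 198 = -2.
  k = 1: m = 14, d = 2, a = ⌊(14 + 14)/2⌋ = 14; p/q = (14·14 + 1)/(14·1 + 0) = 197/14; p² − 198·q² = 38809 − 38808 = 1.
  The first convergent with p² − 198·q² = 1 gives the fundamental solution (x₁, y₁) = (197, 14).
Step 2: Apply the recurrence (x_{n+1}, y_{n+1}) = (x₁x_n + 198y₁y_n, x₁y_n + y₁x_n) repeatedly.
  From (x_1, y_1) = (197, 14): x_2 = 197·197 + 198·14·14 = 77617; y_2 = 197·14 + 14·197 = 5516.
Step 3: Verify x_2² - 198·y_2² = 6024398689 - 6024398688 = 1 (should be 1). ✓

(x_1, y_1) = (197, 14); (x_2, y_2) = (77617, 5516).


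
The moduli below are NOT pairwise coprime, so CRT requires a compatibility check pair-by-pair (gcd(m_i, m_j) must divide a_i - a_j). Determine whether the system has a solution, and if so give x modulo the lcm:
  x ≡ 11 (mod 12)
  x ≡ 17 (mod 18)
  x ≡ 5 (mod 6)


Moduli 12, 18, 6 are not pairwise coprime, so CRT works modulo lcm(m_i) when all pairwise compatibility conditions hold.
Pairwise compatibility: gcd(m_i, m_j) must divide a_i - a_j for every pair.
Merge one congruence at a time:
  Start: x ≡ 11 (mod 12).
  Combine with x ≡ 17 (mod 18): gcd(12, 18) = 6; 17 - 11 = 6, which IS divisible by 6, so compatible.
    Write x = 11 + 12·t and substitute into x ≡ 17 (mod 18): 12·t ≡ 17 − 11 = 6 (mod 18).
    Divide the congruence (and modulus) by g = 6: 2·t ≡ 1 (mod 3).
    The inverse of 2 mod 3 is 2 (since 2·2 = 4 = 1·3 + 1), so t ≡ 2·1 = 2 ≡ 2 (mod 3).
    Then x = 11 + 12·2 = 35, valid modulo lcm(12, 18) = 36: x ≡ 35 (mod 36).
  Combine with x ≡ 5 (mod 6): gcd(36, 6) = 6; 5 - 35 = -30, which IS divisible by 6, so compatible.
    Write x = 35 + 36·t and substitute into x ≡ 5 (mod 6): 36·t ≡ 5 − 35 = -30 (mod 6).
    Divide the congruence (and modulus) by g = 6: 6·t ≡ -5 (mod 1).
    Modulo 1 every t works; take t = 0.
    Then x = 35 + 36·0 = 35, valid modulo lcm(36, 6) = 36: x ≡ 35 (mod 36).
Verify: 35 mod 12 = 11, 35 mod 18 = 17, 35 mod 6 = 5.

x ≡ 35 (mod 36).


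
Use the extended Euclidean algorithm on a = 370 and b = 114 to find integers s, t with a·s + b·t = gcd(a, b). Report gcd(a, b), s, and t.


Euclidean algorithm on (370, 114) — divide until remainder is 0:
  370 = 3 · 114 + 28
  114 = 4 · 28 + 2
  28 = 14 · 2 + 0
gcd(370, 114) = 2.
Track Bezout coefficients alongside the remainders: start with r₀ = 370 = a·1 + b·0 (s = 1, t = 0) and r₁ = 114 = a·0 + b·1 (s = 0, t = 1); each new remainder r_{k+1} = r_{k-1} − q_k·r_k inherits s_{k+1} = s_{k-1} − q_k·s_k, t_{k+1} = t_{k-1} − q_k·t_k, so r_k = a·s_k + b·t_k at every step:
  q = 3: r = 28, s = 1 − 3·0 = 1, t = 0 − 3·1 = -3  (check: 370·1 + 114·(-3) = 28)
  q = 4: r = 2, s = 0 − 4·1 = -4, t = 1 − 4·(-3) = 13  (check: 370·(-4) + 114·13 = 2)
The row with r = 2 (the gcd) gives the Bezout coefficients s = -4, t = 13.
Result: 370 · (-4) + 114 · (13) = 2.

gcd(370, 114) = 2; s = -4, t = 13 (check: 370·(-4) + 114·13 = 2).
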